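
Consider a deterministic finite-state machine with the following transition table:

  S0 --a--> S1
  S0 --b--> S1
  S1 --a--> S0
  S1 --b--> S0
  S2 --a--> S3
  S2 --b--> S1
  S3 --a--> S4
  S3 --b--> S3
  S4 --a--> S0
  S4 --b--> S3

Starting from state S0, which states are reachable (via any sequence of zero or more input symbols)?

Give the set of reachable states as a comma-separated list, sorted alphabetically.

BFS from S0:
  visit S0: S0--a-->S1 (new), S0--b-->S1 (seen)
  visit S1: S1--a-->S0 (seen), S1--b-->S0 (seen)

Answer: S0, S1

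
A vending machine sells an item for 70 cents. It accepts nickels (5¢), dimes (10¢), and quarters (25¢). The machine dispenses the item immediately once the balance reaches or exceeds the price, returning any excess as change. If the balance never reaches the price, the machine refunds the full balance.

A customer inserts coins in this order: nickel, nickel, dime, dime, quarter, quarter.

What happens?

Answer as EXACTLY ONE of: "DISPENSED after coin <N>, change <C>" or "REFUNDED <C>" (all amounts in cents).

Price: 70¢
Coin 1 (nickel, 5¢): balance = 5¢
Coin 2 (nickel, 5¢): balance = 10¢
Coin 3 (dime, 10¢): balance = 20¢
Coin 4 (dime, 10¢): balance = 30¢
Coin 5 (quarter, 25¢): balance = 55¢
Coin 6 (quarter, 25¢): balance = 80¢
  → balance >= price → DISPENSE, change = 80 - 70 = 10¢

Answer: DISPENSED after coin 6, change 10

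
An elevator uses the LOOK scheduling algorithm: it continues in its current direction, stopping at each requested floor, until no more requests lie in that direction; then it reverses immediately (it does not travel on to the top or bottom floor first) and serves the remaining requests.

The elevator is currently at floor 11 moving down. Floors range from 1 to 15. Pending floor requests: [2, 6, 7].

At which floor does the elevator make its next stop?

Current floor: 11, direction: down
Requests above: []
Requests below: [2, 6, 7]
Moving down and requests lie below → nearest below is max([2, 6, 7]) = 7

Answer: 7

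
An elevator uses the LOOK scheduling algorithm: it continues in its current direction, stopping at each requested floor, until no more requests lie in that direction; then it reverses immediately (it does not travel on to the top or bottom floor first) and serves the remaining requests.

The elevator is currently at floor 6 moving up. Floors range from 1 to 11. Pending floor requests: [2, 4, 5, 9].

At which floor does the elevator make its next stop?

Answer: 9

Derivation:
Current floor: 6, direction: up
Requests above: [9]
Requests below: [2, 4, 5]
Moving up and requests lie above → nearest above is min([9]) = 9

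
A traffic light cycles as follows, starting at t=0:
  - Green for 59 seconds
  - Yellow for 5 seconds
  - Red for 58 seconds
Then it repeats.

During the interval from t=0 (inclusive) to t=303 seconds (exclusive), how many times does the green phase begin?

Answer: 3

Derivation:
Cycle = 59+5+58 = 122s
green phase starts at t = k*122 + 0 for k=0,1,2,...
Need k*122+0 < 303 → k < 2.484
k ∈ {0, ..., 2} → 3 starts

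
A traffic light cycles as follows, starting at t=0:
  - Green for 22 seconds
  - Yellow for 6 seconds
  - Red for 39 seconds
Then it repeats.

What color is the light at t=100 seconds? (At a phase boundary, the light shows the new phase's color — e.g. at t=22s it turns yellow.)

Answer: red

Derivation:
Cycle length = 22 + 6 + 39 = 67s
t = 100, phase_t = 100 mod 67 = 33
33 >= 28 → RED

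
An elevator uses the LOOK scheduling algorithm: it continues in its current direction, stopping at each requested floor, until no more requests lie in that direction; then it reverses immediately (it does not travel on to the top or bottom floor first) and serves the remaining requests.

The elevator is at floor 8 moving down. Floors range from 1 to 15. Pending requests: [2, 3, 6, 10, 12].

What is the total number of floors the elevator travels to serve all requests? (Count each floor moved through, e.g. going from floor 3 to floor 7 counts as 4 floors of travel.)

Start at floor 8 moving down, LOOK stop order: [6, 3, 2, 10, 12]
  8 → 6: |6-8| = 2, total = 2
  6 → 3: |3-6| = 3, total = 5
  3 → 2: |2-3| = 1, total = 6
  2 → 10: |10-2| = 8, total = 14
  10 → 12: |12-10| = 2, total = 16

Answer: 16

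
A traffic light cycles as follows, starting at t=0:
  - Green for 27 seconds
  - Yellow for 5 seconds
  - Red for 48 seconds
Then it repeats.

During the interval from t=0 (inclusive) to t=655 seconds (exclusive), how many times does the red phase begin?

Answer: 8

Derivation:
Cycle = 27+5+48 = 80s
red phase starts at t = k*80 + 32 for k=0,1,2,...
Need k*80+32 < 655 → k < 7.787
k ∈ {0, ..., 7} → 8 starts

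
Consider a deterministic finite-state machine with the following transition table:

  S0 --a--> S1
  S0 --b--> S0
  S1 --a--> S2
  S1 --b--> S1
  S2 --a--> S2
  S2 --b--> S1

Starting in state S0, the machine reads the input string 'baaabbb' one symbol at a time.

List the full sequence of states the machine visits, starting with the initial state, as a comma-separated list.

Start: S0
  read 'b': S0 --b--> S0
  read 'a': S0 --a--> S1
  read 'a': S1 --a--> S2
  read 'a': S2 --a--> S2
  read 'b': S2 --b--> S1
  read 'b': S1 --b--> S1
  read 'b': S1 --b--> S1

Answer: S0, S0, S1, S2, S2, S1, S1, S1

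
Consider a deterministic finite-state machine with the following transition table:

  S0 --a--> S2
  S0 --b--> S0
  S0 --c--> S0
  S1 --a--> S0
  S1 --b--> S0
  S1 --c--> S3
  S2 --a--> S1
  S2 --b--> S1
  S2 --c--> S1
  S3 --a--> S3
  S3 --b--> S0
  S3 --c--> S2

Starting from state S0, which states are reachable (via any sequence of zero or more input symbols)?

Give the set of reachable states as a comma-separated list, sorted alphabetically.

BFS from S0:
  visit S0: S0--a-->S2 (new), S0--b-->S0 (seen), S0--c-->S0 (seen)
  visit S2: S2--a-->S1 (new), S2--b-->S1 (seen), S2--c-->S1 (seen)
  visit S1: S1--a-->S0 (seen), S1--b-->S0 (seen), S1--c-->S3 (new)
  visit S3: S3--a-->S3 (seen), S3--b-->S0 (seen), S3--c-->S2 (seen)

Answer: S0, S1, S2, S3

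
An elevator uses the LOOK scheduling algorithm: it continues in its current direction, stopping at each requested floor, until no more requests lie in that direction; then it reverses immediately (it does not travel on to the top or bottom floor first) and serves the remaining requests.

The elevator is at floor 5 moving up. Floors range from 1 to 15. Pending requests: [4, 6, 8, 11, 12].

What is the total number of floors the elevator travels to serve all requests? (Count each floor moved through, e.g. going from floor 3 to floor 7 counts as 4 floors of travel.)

Start at floor 5 moving up, LOOK stop order: [6, 8, 11, 12, 4]
  5 → 6: |6-5| = 1, total = 1
  6 → 8: |8-6| = 2, total = 3
  8 → 11: |11-8| = 3, total = 6
  11 → 12: |12-11| = 1, total = 7
  12 → 4: |4-12| = 8, total = 15

Answer: 15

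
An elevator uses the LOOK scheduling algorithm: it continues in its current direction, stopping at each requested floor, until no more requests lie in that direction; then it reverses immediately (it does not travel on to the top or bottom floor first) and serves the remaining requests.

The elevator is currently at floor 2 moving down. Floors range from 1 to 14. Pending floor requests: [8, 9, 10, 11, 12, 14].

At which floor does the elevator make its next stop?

Answer: 8

Derivation:
Current floor: 2, direction: down
Requests above: [8, 9, 10, 11, 12, 14]
Requests below: []
Moving down but no requests below → reverse; nearest above is min([8, 9, 10, 11, 12, 14]) = 8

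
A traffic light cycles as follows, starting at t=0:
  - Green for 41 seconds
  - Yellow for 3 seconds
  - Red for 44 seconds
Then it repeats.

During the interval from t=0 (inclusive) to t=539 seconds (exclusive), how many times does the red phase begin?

Cycle = 41+3+44 = 88s
red phase starts at t = k*88 + 44 for k=0,1,2,...
Need k*88+44 < 539 → k < 5.625
k ∈ {0, ..., 5} → 6 starts

Answer: 6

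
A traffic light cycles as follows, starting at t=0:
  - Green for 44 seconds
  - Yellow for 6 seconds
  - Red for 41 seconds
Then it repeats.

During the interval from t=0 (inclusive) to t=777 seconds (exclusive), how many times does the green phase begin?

Cycle = 44+6+41 = 91s
green phase starts at t = k*91 + 0 for k=0,1,2,...
Need k*91+0 < 777 → k < 8.538
k ∈ {0, ..., 8} → 9 starts

Answer: 9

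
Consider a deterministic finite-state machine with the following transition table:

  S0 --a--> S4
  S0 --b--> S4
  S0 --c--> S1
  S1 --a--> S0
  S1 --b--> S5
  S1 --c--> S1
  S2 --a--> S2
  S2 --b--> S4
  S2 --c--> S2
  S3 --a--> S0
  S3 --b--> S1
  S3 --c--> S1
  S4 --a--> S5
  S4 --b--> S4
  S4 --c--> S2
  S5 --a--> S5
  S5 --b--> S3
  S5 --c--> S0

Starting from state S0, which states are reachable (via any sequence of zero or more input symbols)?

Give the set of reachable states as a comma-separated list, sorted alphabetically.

Answer: S0, S1, S2, S3, S4, S5

Derivation:
BFS from S0:
  visit S0: S0--a-->S4 (new), S0--b-->S4 (seen), S0--c-->S1 (new)
  visit S4: S4--a-->S5 (new), S4--b-->S4 (seen), S4--c-->S2 (new)
  visit S1: S1--a-->S0 (seen), S1--b-->S5 (seen), S1--c-->S1 (seen)
  visit S5: S5--a-->S5 (seen), S5--b-->S3 (new), S5--c-->S0 (seen)
  visit S2: S2--a-->S2 (seen), S2--b-->S4 (seen), S2--c-->S2 (seen)
  visit S3: S3--a-->S0 (seen), S3--b-->S1 (seen), S3--c-->S1 (seen)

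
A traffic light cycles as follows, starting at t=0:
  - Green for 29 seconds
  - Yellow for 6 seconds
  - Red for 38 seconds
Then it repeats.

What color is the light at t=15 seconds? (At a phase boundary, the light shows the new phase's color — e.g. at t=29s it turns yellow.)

Answer: green

Derivation:
Cycle length = 29 + 6 + 38 = 73s
t = 15, phase_t = 15 mod 73 = 15
15 < 29 (green end) → GREEN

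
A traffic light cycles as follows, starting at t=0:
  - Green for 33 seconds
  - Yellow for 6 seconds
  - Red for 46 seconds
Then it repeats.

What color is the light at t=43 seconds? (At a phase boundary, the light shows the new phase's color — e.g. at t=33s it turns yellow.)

Answer: red

Derivation:
Cycle length = 33 + 6 + 46 = 85s
t = 43, phase_t = 43 mod 85 = 43
43 >= 39 → RED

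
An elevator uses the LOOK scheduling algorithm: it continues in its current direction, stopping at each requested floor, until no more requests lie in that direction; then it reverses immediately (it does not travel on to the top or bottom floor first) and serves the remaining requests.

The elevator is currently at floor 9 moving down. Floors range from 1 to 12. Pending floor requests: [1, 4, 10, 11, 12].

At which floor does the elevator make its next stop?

Current floor: 9, direction: down
Requests above: [10, 11, 12]
Requests below: [1, 4]
Moving down and requests lie below → nearest below is max([1, 4]) = 4

Answer: 4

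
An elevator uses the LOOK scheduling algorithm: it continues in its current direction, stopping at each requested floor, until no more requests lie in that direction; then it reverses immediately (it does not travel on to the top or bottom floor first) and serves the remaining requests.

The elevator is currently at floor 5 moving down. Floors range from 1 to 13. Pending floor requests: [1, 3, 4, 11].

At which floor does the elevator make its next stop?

Answer: 4

Derivation:
Current floor: 5, direction: down
Requests above: [11]
Requests below: [1, 3, 4]
Moving down and requests lie below → nearest below is max([1, 3, 4]) = 4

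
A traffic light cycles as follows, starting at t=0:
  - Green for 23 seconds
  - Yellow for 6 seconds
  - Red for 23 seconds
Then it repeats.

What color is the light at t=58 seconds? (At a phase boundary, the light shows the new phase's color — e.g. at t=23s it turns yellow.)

Answer: green

Derivation:
Cycle length = 23 + 6 + 23 = 52s
t = 58, phase_t = 58 mod 52 = 6
6 < 23 (green end) → GREEN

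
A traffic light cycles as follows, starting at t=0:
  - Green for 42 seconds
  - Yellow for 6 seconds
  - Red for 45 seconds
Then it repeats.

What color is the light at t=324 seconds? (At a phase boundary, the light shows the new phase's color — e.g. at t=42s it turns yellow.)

Answer: yellow

Derivation:
Cycle length = 42 + 6 + 45 = 93s
t = 324, phase_t = 324 mod 93 = 45
42 <= 45 < 48 (yellow end) → YELLOW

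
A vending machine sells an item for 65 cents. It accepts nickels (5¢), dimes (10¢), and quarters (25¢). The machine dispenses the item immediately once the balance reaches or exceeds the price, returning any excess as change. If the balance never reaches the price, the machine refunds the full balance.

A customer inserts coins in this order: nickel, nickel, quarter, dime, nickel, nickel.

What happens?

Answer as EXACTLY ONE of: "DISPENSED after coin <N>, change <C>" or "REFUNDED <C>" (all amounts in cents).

Price: 65¢
Coin 1 (nickel, 5¢): balance = 5¢
Coin 2 (nickel, 5¢): balance = 10¢
Coin 3 (quarter, 25¢): balance = 35¢
Coin 4 (dime, 10¢): balance = 45¢
Coin 5 (nickel, 5¢): balance = 50¢
Coin 6 (nickel, 5¢): balance = 55¢
All coins inserted, balance 55¢ < price 65¢ → REFUND 55¢

Answer: REFUNDED 55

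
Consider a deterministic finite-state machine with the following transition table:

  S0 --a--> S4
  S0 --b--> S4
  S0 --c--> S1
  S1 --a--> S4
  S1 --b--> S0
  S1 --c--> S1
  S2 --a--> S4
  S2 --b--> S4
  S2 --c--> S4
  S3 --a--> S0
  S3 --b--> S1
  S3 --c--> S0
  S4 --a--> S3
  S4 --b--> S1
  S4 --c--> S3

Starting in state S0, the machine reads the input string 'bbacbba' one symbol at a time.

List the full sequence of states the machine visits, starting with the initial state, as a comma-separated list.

Start: S0
  read 'b': S0 --b--> S4
  read 'b': S4 --b--> S1
  read 'a': S1 --a--> S4
  read 'c': S4 --c--> S3
  read 'b': S3 --b--> S1
  read 'b': S1 --b--> S0
  read 'a': S0 --a--> S4

Answer: S0, S4, S1, S4, S3, S1, S0, S4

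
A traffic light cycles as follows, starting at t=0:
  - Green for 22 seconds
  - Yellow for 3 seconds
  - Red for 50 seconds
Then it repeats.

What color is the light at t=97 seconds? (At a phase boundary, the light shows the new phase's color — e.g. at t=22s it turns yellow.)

Answer: yellow

Derivation:
Cycle length = 22 + 3 + 50 = 75s
t = 97, phase_t = 97 mod 75 = 22
22 <= 22 < 25 (yellow end) → YELLOW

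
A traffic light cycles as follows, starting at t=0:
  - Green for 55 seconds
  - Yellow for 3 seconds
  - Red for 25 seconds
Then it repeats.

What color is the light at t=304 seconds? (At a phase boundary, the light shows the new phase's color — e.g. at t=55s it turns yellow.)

Cycle length = 55 + 3 + 25 = 83s
t = 304, phase_t = 304 mod 83 = 55
55 <= 55 < 58 (yellow end) → YELLOW

Answer: yellow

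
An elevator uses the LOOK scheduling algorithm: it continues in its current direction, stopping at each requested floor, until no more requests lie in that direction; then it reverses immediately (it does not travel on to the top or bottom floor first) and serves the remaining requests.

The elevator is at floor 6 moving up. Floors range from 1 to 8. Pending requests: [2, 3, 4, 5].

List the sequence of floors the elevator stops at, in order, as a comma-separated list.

Current: 6, moving UP
Serve above first (ascending): []
Then reverse, serve below (descending): [5, 4, 3, 2]

Answer: 5, 4, 3, 2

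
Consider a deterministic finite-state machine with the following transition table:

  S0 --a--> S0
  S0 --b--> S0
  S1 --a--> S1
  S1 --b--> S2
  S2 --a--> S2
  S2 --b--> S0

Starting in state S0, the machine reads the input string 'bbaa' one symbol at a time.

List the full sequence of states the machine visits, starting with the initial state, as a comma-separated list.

Answer: S0, S0, S0, S0, S0

Derivation:
Start: S0
  read 'b': S0 --b--> S0
  read 'b': S0 --b--> S0
  read 'a': S0 --a--> S0
  read 'a': S0 --a--> S0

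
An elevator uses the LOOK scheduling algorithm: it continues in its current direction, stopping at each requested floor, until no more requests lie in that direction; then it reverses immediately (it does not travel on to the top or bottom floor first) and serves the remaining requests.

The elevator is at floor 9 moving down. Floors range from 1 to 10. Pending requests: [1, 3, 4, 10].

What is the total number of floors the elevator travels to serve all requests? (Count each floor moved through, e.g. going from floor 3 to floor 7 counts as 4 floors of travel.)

Start at floor 9 moving down, LOOK stop order: [4, 3, 1, 10]
  9 → 4: |4-9| = 5, total = 5
  4 → 3: |3-4| = 1, total = 6
  3 → 1: |1-3| = 2, total = 8
  1 → 10: |10-1| = 9, total = 17

Answer: 17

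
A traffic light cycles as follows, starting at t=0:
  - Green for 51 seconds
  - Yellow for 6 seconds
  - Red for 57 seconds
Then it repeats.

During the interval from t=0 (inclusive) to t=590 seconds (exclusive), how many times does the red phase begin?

Answer: 5

Derivation:
Cycle = 51+6+57 = 114s
red phase starts at t = k*114 + 57 for k=0,1,2,...
Need k*114+57 < 590 → k < 4.675
k ∈ {0, ..., 4} → 5 starts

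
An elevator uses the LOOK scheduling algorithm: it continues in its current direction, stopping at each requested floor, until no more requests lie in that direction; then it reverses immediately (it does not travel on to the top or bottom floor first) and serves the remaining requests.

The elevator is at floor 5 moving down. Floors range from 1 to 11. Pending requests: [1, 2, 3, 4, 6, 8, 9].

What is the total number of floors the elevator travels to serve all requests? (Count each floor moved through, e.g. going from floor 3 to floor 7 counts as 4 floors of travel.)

Answer: 12

Derivation:
Start at floor 5 moving down, LOOK stop order: [4, 3, 2, 1, 6, 8, 9]
  5 → 4: |4-5| = 1, total = 1
  4 → 3: |3-4| = 1, total = 2
  3 → 2: |2-3| = 1, total = 3
  2 → 1: |1-2| = 1, total = 4
  1 → 6: |6-1| = 5, total = 9
  6 → 8: |8-6| = 2, total = 11
  8 → 9: |9-8| = 1, total = 12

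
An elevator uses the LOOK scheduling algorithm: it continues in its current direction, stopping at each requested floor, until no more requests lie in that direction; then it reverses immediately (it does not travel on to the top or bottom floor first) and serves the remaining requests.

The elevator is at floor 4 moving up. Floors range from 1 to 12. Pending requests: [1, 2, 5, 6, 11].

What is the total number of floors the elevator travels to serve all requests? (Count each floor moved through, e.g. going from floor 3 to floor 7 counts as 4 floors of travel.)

Start at floor 4 moving up, LOOK stop order: [5, 6, 11, 2, 1]
  4 → 5: |5-4| = 1, total = 1
  5 → 6: |6-5| = 1, total = 2
  6 → 11: |11-6| = 5, total = 7
  11 → 2: |2-11| = 9, total = 16
  2 → 1: |1-2| = 1, total = 17

Answer: 17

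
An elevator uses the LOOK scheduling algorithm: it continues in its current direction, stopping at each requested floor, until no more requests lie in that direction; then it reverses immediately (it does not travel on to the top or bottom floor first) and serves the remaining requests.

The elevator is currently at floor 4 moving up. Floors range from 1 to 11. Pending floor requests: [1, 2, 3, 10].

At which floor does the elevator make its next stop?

Answer: 10

Derivation:
Current floor: 4, direction: up
Requests above: [10]
Requests below: [1, 2, 3]
Moving up and requests lie above → nearest above is min([10]) = 10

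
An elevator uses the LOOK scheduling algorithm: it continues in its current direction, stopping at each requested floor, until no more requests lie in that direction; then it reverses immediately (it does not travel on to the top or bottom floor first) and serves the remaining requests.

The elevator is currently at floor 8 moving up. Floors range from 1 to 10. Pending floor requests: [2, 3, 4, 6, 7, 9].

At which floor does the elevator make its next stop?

Answer: 9

Derivation:
Current floor: 8, direction: up
Requests above: [9]
Requests below: [2, 3, 4, 6, 7]
Moving up and requests lie above → nearest above is min([9]) = 9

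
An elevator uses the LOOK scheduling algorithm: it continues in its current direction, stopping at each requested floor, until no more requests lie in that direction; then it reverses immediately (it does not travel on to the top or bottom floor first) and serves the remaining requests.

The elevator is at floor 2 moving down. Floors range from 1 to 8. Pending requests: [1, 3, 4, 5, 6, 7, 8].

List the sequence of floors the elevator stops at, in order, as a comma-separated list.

Answer: 1, 3, 4, 5, 6, 7, 8

Derivation:
Current: 2, moving DOWN
Serve below first (descending): [1]
Then reverse, serve above (ascending): [3, 4, 5, 6, 7, 8]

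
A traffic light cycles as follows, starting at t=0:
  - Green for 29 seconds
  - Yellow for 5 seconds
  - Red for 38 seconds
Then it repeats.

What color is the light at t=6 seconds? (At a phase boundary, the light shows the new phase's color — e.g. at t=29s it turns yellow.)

Cycle length = 29 + 5 + 38 = 72s
t = 6, phase_t = 6 mod 72 = 6
6 < 29 (green end) → GREEN

Answer: green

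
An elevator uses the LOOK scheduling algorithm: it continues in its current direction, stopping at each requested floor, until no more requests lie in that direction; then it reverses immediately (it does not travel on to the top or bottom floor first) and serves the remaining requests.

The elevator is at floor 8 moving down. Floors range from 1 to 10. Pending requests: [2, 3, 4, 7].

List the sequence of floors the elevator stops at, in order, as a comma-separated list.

Current: 8, moving DOWN
Serve below first (descending): [7, 4, 3, 2]
Then reverse, serve above (ascending): []

Answer: 7, 4, 3, 2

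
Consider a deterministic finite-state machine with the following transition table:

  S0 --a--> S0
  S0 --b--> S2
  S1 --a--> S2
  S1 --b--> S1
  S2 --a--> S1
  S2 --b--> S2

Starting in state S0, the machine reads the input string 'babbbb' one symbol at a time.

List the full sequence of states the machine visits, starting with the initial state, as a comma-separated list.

Answer: S0, S2, S1, S1, S1, S1, S1

Derivation:
Start: S0
  read 'b': S0 --b--> S2
  read 'a': S2 --a--> S1
  read 'b': S1 --b--> S1
  read 'b': S1 --b--> S1
  read 'b': S1 --b--> S1
  read 'b': S1 --b--> S1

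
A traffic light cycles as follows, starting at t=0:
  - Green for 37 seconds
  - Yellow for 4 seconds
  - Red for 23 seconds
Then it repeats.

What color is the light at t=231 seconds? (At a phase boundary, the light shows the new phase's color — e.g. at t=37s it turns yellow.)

Answer: yellow

Derivation:
Cycle length = 37 + 4 + 23 = 64s
t = 231, phase_t = 231 mod 64 = 39
37 <= 39 < 41 (yellow end) → YELLOW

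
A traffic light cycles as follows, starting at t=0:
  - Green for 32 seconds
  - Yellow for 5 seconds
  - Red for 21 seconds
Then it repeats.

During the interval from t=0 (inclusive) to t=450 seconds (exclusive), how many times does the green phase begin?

Cycle = 32+5+21 = 58s
green phase starts at t = k*58 + 0 for k=0,1,2,...
Need k*58+0 < 450 → k < 7.759
k ∈ {0, ..., 7} → 8 starts

Answer: 8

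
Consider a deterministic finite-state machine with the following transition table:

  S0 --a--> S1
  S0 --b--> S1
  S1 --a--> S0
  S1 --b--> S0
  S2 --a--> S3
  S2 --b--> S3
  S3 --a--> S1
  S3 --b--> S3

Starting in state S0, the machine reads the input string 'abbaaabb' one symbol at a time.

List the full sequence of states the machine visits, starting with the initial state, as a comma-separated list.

Answer: S0, S1, S0, S1, S0, S1, S0, S1, S0

Derivation:
Start: S0
  read 'a': S0 --a--> S1
  read 'b': S1 --b--> S0
  read 'b': S0 --b--> S1
  read 'a': S1 --a--> S0
  read 'a': S0 --a--> S1
  read 'a': S1 --a--> S0
  read 'b': S0 --b--> S1
  read 'b': S1 --b--> S0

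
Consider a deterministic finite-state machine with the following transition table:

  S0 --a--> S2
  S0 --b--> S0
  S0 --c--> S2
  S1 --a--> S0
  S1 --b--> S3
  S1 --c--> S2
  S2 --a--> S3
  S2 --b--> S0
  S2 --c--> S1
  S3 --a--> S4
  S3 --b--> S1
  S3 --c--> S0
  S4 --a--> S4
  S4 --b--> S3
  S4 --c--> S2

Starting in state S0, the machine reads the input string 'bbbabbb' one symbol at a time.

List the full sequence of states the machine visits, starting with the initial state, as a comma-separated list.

Answer: S0, S0, S0, S0, S2, S0, S0, S0

Derivation:
Start: S0
  read 'b': S0 --b--> S0
  read 'b': S0 --b--> S0
  read 'b': S0 --b--> S0
  read 'a': S0 --a--> S2
  read 'b': S2 --b--> S0
  read 'b': S0 --b--> S0
  read 'b': S0 --b--> S0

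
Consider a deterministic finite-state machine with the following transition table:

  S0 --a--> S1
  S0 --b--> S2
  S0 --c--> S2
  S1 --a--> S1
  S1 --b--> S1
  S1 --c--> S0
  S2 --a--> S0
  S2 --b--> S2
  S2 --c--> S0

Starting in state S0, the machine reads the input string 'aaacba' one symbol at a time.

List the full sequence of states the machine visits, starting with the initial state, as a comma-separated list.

Answer: S0, S1, S1, S1, S0, S2, S0

Derivation:
Start: S0
  read 'a': S0 --a--> S1
  read 'a': S1 --a--> S1
  read 'a': S1 --a--> S1
  read 'c': S1 --c--> S0
  read 'b': S0 --b--> S2
  read 'a': S2 --a--> S0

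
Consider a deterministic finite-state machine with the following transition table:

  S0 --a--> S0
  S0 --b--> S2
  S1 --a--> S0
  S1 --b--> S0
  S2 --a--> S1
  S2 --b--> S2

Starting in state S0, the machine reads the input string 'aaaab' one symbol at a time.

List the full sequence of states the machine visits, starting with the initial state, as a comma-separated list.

Answer: S0, S0, S0, S0, S0, S2

Derivation:
Start: S0
  read 'a': S0 --a--> S0
  read 'a': S0 --a--> S0
  read 'a': S0 --a--> S0
  read 'a': S0 --a--> S0
  read 'b': S0 --b--> S2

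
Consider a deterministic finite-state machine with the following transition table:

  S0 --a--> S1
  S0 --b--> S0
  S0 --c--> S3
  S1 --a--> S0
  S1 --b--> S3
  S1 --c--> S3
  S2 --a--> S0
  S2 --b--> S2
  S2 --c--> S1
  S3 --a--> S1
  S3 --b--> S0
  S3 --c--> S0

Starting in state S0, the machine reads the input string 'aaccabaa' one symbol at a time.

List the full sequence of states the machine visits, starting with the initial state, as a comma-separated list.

Answer: S0, S1, S0, S3, S0, S1, S3, S1, S0

Derivation:
Start: S0
  read 'a': S0 --a--> S1
  read 'a': S1 --a--> S0
  read 'c': S0 --c--> S3
  read 'c': S3 --c--> S0
  read 'a': S0 --a--> S1
  read 'b': S1 --b--> S3
  read 'a': S3 --a--> S1
  read 'a': S1 --a--> S0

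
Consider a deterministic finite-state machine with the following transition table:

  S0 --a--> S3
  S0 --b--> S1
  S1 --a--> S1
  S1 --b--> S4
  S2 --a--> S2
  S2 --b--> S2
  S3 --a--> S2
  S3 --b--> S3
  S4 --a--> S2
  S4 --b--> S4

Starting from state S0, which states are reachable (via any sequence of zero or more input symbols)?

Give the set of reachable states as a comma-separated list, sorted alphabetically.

Answer: S0, S1, S2, S3, S4

Derivation:
BFS from S0:
  visit S0: S0--a-->S3 (new), S0--b-->S1 (new)
  visit S3: S3--a-->S2 (new), S3--b-->S3 (seen)
  visit S1: S1--a-->S1 (seen), S1--b-->S4 (new)
  visit S2: S2--a-->S2 (seen), S2--b-->S2 (seen)
  visit S4: S4--a-->S2 (seen), S4--b-->S4 (seen)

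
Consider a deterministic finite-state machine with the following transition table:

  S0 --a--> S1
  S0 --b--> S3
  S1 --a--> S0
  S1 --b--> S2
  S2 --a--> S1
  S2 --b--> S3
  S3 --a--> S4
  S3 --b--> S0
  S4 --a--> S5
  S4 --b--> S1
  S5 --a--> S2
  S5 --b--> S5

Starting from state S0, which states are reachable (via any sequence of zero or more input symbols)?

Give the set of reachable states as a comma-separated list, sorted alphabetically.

Answer: S0, S1, S2, S3, S4, S5

Derivation:
BFS from S0:
  visit S0: S0--a-->S1 (new), S0--b-->S3 (new)
  visit S1: S1--a-->S0 (seen), S1--b-->S2 (new)
  visit S3: S3--a-->S4 (new), S3--b-->S0 (seen)
  visit S2: S2--a-->S1 (seen), S2--b-->S3 (seen)
  visit S4: S4--a-->S5 (new), S4--b-->S1 (seen)
  visit S5: S5--a-->S2 (seen), S5--b-->S5 (seen)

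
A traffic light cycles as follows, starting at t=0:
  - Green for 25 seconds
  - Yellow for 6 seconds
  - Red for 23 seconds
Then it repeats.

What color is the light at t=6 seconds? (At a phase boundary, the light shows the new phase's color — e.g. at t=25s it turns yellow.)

Answer: green

Derivation:
Cycle length = 25 + 6 + 23 = 54s
t = 6, phase_t = 6 mod 54 = 6
6 < 25 (green end) → GREEN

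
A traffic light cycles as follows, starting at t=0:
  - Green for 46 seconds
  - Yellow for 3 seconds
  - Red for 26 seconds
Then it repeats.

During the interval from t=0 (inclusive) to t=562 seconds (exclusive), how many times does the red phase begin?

Cycle = 46+3+26 = 75s
red phase starts at t = k*75 + 49 for k=0,1,2,...
Need k*75+49 < 562 → k < 6.840
k ∈ {0, ..., 6} → 7 starts

Answer: 7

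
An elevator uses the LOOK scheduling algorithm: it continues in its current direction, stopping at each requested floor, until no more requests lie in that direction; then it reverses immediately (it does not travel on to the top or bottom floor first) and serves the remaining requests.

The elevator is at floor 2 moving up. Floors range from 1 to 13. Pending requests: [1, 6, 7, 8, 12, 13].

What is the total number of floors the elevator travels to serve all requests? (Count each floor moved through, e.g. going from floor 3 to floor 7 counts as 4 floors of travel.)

Answer: 23

Derivation:
Start at floor 2 moving up, LOOK stop order: [6, 7, 8, 12, 13, 1]
  2 → 6: |6-2| = 4, total = 4
  6 → 7: |7-6| = 1, total = 5
  7 → 8: |8-7| = 1, total = 6
  8 → 12: |12-8| = 4, total = 10
  12 → 13: |13-12| = 1, total = 11
  13 → 1: |1-13| = 12, total = 23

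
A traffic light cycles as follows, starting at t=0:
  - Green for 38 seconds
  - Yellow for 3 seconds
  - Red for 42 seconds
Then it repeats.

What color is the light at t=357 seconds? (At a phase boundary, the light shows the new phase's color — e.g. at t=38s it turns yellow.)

Answer: green

Derivation:
Cycle length = 38 + 3 + 42 = 83s
t = 357, phase_t = 357 mod 83 = 25
25 < 38 (green end) → GREEN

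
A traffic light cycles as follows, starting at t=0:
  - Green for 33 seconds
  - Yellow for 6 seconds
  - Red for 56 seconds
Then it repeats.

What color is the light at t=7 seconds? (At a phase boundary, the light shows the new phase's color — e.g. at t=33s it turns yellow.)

Cycle length = 33 + 6 + 56 = 95s
t = 7, phase_t = 7 mod 95 = 7
7 < 33 (green end) → GREEN

Answer: green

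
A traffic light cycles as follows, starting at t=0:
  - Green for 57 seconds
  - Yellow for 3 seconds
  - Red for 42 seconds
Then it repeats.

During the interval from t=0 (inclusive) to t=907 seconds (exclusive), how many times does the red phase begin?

Cycle = 57+3+42 = 102s
red phase starts at t = k*102 + 60 for k=0,1,2,...
Need k*102+60 < 907 → k < 8.304
k ∈ {0, ..., 8} → 9 starts

Answer: 9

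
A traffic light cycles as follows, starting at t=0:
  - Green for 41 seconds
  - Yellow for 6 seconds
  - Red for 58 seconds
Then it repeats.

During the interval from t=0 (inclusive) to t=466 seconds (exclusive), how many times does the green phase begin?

Answer: 5

Derivation:
Cycle = 41+6+58 = 105s
green phase starts at t = k*105 + 0 for k=0,1,2,...
Need k*105+0 < 466 → k < 4.438
k ∈ {0, ..., 4} → 5 starts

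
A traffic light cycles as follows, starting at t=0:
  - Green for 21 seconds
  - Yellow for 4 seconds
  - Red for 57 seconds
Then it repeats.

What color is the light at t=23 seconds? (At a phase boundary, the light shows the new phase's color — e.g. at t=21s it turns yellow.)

Answer: yellow

Derivation:
Cycle length = 21 + 4 + 57 = 82s
t = 23, phase_t = 23 mod 82 = 23
21 <= 23 < 25 (yellow end) → YELLOW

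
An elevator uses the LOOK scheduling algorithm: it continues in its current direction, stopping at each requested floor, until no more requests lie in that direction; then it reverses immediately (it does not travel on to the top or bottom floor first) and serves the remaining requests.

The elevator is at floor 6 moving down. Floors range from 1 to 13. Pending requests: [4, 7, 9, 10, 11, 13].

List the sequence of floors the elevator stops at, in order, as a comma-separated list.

Current: 6, moving DOWN
Serve below first (descending): [4]
Then reverse, serve above (ascending): [7, 9, 10, 11, 13]

Answer: 4, 7, 9, 10, 11, 13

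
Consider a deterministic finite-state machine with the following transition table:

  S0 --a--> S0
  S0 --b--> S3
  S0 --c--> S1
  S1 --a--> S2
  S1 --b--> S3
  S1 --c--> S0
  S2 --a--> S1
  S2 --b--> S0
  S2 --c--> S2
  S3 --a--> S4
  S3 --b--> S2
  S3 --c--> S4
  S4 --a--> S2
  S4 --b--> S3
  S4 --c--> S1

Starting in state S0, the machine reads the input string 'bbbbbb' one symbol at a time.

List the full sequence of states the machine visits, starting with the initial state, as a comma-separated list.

Start: S0
  read 'b': S0 --b--> S3
  read 'b': S3 --b--> S2
  read 'b': S2 --b--> S0
  read 'b': S0 --b--> S3
  read 'b': S3 --b--> S2
  read 'b': S2 --b--> S0

Answer: S0, S3, S2, S0, S3, S2, S0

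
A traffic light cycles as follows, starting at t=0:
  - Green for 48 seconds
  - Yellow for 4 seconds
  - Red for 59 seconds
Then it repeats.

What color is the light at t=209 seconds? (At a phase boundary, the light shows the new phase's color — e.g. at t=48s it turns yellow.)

Answer: red

Derivation:
Cycle length = 48 + 4 + 59 = 111s
t = 209, phase_t = 209 mod 111 = 98
98 >= 52 → RED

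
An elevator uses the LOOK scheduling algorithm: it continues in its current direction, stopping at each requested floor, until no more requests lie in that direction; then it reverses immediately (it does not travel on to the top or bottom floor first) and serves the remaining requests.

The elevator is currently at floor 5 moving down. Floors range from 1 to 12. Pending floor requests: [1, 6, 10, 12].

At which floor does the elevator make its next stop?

Current floor: 5, direction: down
Requests above: [6, 10, 12]
Requests below: [1]
Moving down and requests lie below → nearest below is max([1]) = 1

Answer: 1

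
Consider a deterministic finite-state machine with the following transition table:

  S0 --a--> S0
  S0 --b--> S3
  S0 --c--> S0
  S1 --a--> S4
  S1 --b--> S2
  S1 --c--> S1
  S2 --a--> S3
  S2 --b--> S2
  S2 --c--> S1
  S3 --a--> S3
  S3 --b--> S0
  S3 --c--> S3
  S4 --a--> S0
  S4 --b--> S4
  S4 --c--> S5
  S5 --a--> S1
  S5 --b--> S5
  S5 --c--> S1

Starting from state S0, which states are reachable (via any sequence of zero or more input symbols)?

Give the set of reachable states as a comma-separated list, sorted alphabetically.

BFS from S0:
  visit S0: S0--a-->S0 (seen), S0--b-->S3 (new), S0--c-->S0 (seen)
  visit S3: S3--a-->S3 (seen), S3--b-->S0 (seen), S3--c-->S3 (seen)

Answer: S0, S3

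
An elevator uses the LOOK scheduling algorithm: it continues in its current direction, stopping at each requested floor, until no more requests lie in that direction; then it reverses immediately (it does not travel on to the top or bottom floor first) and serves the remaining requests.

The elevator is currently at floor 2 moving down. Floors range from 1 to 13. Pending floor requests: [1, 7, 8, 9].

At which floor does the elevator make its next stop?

Answer: 1

Derivation:
Current floor: 2, direction: down
Requests above: [7, 8, 9]
Requests below: [1]
Moving down and requests lie below → nearest below is max([1]) = 1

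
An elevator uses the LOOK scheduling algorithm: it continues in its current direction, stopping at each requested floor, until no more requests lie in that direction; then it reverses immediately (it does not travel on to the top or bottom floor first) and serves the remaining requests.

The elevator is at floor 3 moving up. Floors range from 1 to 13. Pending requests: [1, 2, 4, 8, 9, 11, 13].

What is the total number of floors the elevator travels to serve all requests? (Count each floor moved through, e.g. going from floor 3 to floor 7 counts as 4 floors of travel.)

Answer: 22

Derivation:
Start at floor 3 moving up, LOOK stop order: [4, 8, 9, 11, 13, 2, 1]
  3 → 4: |4-3| = 1, total = 1
  4 → 8: |8-4| = 4, total = 5
  8 → 9: |9-8| = 1, total = 6
  9 → 11: |11-9| = 2, total = 8
  11 → 13: |13-11| = 2, total = 10
  13 → 2: |2-13| = 11, total = 21
  2 → 1: |1-2| = 1, total = 22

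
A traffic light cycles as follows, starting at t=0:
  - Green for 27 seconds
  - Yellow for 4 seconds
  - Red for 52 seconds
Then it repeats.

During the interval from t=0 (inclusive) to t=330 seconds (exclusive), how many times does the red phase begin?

Cycle = 27+4+52 = 83s
red phase starts at t = k*83 + 31 for k=0,1,2,...
Need k*83+31 < 330 → k < 3.602
k ∈ {0, ..., 3} → 4 starts

Answer: 4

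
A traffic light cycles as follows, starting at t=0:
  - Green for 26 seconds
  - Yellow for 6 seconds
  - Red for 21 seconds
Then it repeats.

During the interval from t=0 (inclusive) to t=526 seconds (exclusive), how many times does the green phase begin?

Answer: 10

Derivation:
Cycle = 26+6+21 = 53s
green phase starts at t = k*53 + 0 for k=0,1,2,...
Need k*53+0 < 526 → k < 9.925
k ∈ {0, ..., 9} → 10 starts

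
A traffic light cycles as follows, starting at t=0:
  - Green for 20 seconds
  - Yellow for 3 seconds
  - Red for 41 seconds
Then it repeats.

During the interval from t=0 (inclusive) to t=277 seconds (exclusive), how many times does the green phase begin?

Cycle = 20+3+41 = 64s
green phase starts at t = k*64 + 0 for k=0,1,2,...
Need k*64+0 < 277 → k < 4.328
k ∈ {0, ..., 4} → 5 starts

Answer: 5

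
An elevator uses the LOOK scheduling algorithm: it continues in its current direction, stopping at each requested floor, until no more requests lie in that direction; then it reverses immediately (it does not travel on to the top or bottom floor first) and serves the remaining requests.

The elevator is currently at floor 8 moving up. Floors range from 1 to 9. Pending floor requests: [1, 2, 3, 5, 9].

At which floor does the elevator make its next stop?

Answer: 9

Derivation:
Current floor: 8, direction: up
Requests above: [9]
Requests below: [1, 2, 3, 5]
Moving up and requests lie above → nearest above is min([9]) = 9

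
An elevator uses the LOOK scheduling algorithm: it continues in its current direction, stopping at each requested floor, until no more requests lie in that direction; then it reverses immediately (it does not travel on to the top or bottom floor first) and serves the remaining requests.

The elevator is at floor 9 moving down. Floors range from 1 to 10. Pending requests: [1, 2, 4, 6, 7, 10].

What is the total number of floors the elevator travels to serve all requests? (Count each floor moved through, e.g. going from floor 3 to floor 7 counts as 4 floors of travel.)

Start at floor 9 moving down, LOOK stop order: [7, 6, 4, 2, 1, 10]
  9 → 7: |7-9| = 2, total = 2
  7 → 6: |6-7| = 1, total = 3
  6 → 4: |4-6| = 2, total = 5
  4 → 2: |2-4| = 2, total = 7
  2 → 1: |1-2| = 1, total = 8
  1 → 10: |10-1| = 9, total = 17

Answer: 17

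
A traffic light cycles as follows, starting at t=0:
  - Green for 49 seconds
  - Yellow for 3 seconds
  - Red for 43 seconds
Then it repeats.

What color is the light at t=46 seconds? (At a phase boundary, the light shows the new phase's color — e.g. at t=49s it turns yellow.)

Cycle length = 49 + 3 + 43 = 95s
t = 46, phase_t = 46 mod 95 = 46
46 < 49 (green end) → GREEN

Answer: green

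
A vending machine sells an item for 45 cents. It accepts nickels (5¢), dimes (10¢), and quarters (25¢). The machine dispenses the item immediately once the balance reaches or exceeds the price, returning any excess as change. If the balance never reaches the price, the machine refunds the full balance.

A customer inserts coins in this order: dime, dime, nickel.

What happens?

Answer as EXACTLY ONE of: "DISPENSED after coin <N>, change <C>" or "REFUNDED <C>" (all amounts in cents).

Price: 45¢
Coin 1 (dime, 10¢): balance = 10¢
Coin 2 (dime, 10¢): balance = 20¢
Coin 3 (nickel, 5¢): balance = 25¢
All coins inserted, balance 25¢ < price 45¢ → REFUND 25¢

Answer: REFUNDED 25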